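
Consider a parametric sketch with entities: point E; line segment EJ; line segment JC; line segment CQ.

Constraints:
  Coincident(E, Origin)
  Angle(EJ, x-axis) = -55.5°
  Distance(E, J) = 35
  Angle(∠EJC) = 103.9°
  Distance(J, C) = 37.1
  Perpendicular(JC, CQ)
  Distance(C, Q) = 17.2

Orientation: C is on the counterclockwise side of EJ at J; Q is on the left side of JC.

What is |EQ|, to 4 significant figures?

48.50

∠EJC = 103.9°, so JC runs at -55.5° + (180° − 103.9°) = 20.60° from the x-axis; with |JC| = 37.1, C = J + 37.1·(cos 20.60°, sin 20.60°) = (54.55, -15.79). JC is perpendicular to CQ; with |CQ| = 17.2 on the left of JC, Q = C + 17.2·(-0.3518, 0.9361) = (48.50, 0.3091). Then |EQ| = |Q − E| = 48.50.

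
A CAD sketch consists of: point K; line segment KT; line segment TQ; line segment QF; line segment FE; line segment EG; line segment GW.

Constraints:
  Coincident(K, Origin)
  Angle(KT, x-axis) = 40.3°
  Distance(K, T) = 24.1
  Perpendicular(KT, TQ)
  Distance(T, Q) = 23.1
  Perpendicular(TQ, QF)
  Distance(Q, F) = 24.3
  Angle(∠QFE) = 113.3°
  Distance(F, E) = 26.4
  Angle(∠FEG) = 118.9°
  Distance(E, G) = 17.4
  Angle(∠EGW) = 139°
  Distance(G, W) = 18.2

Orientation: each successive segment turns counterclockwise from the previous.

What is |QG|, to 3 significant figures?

45.0

K is at the origin; KT runs at 40.3° with length 24.1, so T = (18.4, 15.6). The perpendicularity gives TQ at right angles to KT, so TQ runs at 130°; with |TQ| = 23.1, Q = (3.44, 33.2). TQ is perpendicular to QF, so QF runs at -140°; with |QF| = 24.3, F = (-15.1, 17.5). ∠QFE = 113.3° gives FE at -73.0° from the x-axis; with |FE| = 26.4, E = (-7.37, -7.76). ∠FEG = 118.9° gives EG at -11.9° from the x-axis; with |EG| = 17.4, G = (9.65, -11.3). Then |QG| = |G − Q| = 45.0.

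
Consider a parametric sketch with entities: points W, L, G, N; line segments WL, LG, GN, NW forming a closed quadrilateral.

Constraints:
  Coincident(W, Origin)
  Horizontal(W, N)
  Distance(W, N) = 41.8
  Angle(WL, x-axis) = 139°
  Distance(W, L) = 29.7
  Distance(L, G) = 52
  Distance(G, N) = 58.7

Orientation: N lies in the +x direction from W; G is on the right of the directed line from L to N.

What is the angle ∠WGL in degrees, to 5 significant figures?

30.950°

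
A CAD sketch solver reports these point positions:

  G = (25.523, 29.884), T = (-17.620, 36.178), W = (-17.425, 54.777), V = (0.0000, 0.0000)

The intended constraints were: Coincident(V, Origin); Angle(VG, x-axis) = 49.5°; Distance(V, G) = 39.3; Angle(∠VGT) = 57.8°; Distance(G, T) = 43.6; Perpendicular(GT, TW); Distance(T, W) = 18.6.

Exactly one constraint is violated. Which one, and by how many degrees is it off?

Perpendicular(GT, TW) — off by 7.70°.

V = (0.00, 0.00) ✓; VG at 49.50° ✓; |VG| = 39.30 ✓; ∠VGT = 57.80° ✓; |GT| = 43.60 ✓; ∠(GT, TW) = 82.30° ✗; |TW| = 18.60 ✓.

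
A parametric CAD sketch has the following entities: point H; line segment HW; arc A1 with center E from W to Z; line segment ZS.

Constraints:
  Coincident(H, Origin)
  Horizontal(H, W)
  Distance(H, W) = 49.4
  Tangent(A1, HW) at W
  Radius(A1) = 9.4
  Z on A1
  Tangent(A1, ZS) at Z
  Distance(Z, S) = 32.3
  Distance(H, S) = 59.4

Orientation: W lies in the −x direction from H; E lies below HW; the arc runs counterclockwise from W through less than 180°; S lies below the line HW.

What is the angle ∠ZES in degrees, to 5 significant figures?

73.774°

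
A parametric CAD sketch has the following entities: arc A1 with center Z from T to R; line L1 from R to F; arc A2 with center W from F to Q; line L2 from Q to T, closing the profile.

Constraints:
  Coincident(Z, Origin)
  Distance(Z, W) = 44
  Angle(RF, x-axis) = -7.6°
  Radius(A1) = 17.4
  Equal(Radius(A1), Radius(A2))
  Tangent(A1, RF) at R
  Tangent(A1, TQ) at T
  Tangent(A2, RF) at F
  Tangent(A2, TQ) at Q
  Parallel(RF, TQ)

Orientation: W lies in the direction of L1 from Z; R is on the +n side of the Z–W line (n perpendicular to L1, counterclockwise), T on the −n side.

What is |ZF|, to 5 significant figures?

47.316

The slot axis is L1's direction at -7.6°, so u = (cos -7.6°, sin -7.6°) = (0.99122, -0.13226) and n = (−sin -7.6°, cos -7.6°) = (0.13226, 0.99122). Z is at the origin and W lies 44.0 along u from Z, so W = 44.0·u = (43.613, -5.8193). Tangency of A1 to both parallel lines with radius 17.4 puts R and T at Z ± 17.4·n: R = (2.3013, 17.247), T = (-2.3013, -17.247). Equal radii place F and Q the same way about W: F = W + 17.4·n = (45.915, 11.428), Q = W − 17.4·n = (41.312, -23.066). Then |ZF| = |F − Z| = 47.316.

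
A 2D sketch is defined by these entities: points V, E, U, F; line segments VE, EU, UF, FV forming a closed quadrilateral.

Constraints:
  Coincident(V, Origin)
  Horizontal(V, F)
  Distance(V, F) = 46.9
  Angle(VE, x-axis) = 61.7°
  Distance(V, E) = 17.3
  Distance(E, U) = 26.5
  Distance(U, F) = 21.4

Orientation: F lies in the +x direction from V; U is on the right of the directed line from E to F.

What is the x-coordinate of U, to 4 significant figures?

25.96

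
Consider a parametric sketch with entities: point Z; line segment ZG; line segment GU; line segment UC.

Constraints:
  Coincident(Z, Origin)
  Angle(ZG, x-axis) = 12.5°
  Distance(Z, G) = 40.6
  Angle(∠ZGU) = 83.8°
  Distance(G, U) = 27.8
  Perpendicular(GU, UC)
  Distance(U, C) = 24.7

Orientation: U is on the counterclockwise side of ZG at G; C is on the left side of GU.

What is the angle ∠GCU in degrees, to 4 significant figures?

48.38°

Z is at the origin; ZG runs at 12.5° with length 40.6, so G = 40.6·(cos 12.5°, sin 12.5°) = (39.64, 8.787). ∠ZGU = 83.8°, so GU runs at 12.5° + (180° − 83.8°) = 108.7° from the x-axis; with |GU| = 27.8, U = G + 27.8·(cos 108.7°, sin 108.7°) = (30.72, 35.12). GU is perpendicular to UC; with |UC| = 24.7 on the left of GU, C = U + 24.7·(-0.9472, -0.3206) = (7.328, 27.20). Then cos ∠GCU = CG·CU / (|CG||CU|), giving 48.38°.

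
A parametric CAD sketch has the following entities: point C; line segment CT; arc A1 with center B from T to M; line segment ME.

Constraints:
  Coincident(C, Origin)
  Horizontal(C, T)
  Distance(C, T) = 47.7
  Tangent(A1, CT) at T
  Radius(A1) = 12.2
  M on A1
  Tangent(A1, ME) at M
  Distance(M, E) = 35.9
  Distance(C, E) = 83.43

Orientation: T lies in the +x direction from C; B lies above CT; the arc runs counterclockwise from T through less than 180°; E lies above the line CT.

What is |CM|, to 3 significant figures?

59.4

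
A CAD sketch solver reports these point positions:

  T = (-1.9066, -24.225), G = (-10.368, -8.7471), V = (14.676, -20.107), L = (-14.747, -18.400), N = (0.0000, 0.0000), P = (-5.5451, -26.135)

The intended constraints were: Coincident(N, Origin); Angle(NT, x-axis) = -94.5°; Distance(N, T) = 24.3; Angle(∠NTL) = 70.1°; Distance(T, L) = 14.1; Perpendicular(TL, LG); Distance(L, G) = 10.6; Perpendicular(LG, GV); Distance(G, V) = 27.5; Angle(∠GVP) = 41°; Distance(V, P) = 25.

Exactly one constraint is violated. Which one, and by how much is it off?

Distance(V, P) = 25 — off by 3.90.

N = (0.00, 0.00) ✓; NT at -94.50° ✓; |NT| = 24.30 ✓; ∠NTL = 70.10° ✓; |TL| = 14.10 ✓; ∠(TL, LG) = 90.00° ✓; |LG| = 10.60 ✓; ∠(LG, GV) = 90.00° ✓; |GV| = 27.50 ✓; ∠GVP = 41.00° ✓; |VP| = 21.10 ✗.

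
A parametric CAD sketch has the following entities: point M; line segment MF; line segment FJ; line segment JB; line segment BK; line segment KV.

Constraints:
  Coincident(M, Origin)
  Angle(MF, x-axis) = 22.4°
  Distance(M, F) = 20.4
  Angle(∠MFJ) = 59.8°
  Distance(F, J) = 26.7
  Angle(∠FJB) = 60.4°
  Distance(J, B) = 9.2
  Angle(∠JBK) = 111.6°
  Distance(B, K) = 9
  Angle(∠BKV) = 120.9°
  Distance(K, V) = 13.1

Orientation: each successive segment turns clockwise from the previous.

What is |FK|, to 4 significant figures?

14.86

∠FJB = 60.4° gives JB at 142.6° from the x-axis; with |JB| = 9.2, B = (7.929, -13.09). ∠JBK = 111.6° gives BK at 74.20° from the x-axis; with |BK| = 9.0, K = (10.38, -4.431). Then |FK| = |K − F| = 14.86.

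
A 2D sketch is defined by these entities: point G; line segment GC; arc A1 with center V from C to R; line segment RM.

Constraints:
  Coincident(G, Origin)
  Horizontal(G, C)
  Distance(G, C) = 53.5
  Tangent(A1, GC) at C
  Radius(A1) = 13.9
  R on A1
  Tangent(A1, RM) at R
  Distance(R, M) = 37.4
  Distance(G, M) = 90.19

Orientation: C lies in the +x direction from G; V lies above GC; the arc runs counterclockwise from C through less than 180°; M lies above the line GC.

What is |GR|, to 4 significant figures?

67.48

G is at the origin; GC is horizontal with |GC| = 53.5 and C on the +x side, so C = (53.50, 0.000). Since A1 is tangent to GC there, VC ⟂ GC, so V = C + (0, 13.9) = (53.50, 13.90). Since VR ⟂ RM (tangency), |VM| = √(13.9² + 37.4²) = 39.90 regardless of where R sits on A1. So M lies on both circle(G, 90.19) and circle(V, 39.90); the above-GC intersection is M = (77.88, 45.48). R is the foot of the tangent from M: R = (66.77, 9.771).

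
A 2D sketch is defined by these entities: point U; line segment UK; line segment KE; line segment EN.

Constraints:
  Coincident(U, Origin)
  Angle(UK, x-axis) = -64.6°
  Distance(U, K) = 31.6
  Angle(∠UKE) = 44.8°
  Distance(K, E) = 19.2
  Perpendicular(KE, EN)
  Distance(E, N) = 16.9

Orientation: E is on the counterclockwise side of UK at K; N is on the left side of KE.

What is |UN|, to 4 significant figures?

6.260

∠UKE = 44.8°, so KE runs at -64.6° + (180° − 44.8°) = 70.60° from the x-axis; with |KE| = 19.2, E = K + 19.2·(cos 70.60°, sin 70.60°) = (19.93, -10.44). The perpendicularity gives EN at right angles to KE; with |EN| = 16.9 on the left of KE, N = E + 16.9·(-0.9432, 0.3322) = (3.991, -4.822). Then |UN| = |N − U| = 6.260.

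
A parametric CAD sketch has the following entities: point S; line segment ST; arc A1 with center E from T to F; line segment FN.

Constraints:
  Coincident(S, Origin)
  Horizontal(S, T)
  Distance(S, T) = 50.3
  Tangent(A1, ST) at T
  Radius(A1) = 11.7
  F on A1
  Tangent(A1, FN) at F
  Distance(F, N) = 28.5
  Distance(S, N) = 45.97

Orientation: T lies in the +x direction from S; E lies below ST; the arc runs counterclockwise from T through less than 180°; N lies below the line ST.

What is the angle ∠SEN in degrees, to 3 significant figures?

61.8°

Checks: |EF| = 11.70 ✓; ∠(EF, FN) = 90.00° ✓; |FN| = 28.50 ✓; |SN| = 45.97 ✓.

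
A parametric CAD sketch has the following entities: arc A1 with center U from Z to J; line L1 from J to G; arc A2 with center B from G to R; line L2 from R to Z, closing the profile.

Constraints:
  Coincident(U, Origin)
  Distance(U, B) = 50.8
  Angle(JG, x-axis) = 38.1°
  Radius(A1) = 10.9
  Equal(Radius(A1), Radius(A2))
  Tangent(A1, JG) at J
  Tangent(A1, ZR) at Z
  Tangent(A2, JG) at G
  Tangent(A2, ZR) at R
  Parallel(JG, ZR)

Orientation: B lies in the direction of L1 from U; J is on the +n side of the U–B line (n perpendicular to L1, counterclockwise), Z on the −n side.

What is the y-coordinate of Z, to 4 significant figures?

-8.578

U is at the origin and B lies 50.8 along u from U, so B = 50.8·u = (39.98, 31.35). Tangency of A1 to both parallel lines with radius 10.9 puts J and Z at U ± 10.9·n: J = (-6.726, 8.578), Z = (6.726, -8.578). So Z.y = -8.578.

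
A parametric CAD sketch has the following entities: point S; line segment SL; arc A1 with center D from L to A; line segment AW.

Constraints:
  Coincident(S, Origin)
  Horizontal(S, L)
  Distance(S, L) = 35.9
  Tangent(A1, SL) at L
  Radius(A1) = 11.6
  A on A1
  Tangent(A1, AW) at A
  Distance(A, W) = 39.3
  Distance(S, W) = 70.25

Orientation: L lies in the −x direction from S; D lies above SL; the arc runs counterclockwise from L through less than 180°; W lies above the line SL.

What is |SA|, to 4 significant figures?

32.07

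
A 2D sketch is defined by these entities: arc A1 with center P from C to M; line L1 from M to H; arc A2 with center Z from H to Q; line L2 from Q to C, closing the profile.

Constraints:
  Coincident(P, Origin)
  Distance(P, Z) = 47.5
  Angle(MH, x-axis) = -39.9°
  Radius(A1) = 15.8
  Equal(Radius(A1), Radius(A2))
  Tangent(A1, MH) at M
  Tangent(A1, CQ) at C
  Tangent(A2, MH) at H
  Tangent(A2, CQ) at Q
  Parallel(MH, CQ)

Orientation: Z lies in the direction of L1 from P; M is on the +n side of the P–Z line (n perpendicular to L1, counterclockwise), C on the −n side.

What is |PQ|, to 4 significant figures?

50.06

The slot axis is L1's direction at -39.9°, so u = (cos -39.9°, sin -39.9°) = (0.7672, -0.6414) and n = (−sin -39.9°, cos -39.9°) = (0.6414, 0.7672). P is at the origin and Z lies 47.5 along u from P, so Z = 47.5·u = (36.44, -30.47). Tangency of A1 to both parallel lines with radius 15.8 puts M and C at P ± 15.8·n: M = (10.13, 12.12), C = (-10.13, -12.12). Equal radii place H and Q the same way about Z: H = Z + 15.8·n = (46.58, -18.35), Q = Z − 15.8·n = (26.31, -42.59). Then |PQ| = |Q − P| = 50.06.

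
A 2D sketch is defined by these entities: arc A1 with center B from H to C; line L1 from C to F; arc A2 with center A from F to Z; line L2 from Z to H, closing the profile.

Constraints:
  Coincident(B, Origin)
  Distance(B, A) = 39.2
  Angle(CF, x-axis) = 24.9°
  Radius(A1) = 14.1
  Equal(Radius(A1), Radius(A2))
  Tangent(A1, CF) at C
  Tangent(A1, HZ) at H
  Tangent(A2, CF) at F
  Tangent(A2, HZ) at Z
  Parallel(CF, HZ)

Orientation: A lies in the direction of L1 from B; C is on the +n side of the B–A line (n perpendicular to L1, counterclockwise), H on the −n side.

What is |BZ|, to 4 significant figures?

41.66

The slot axis is L1's direction at 24.9°, so u = (cos 24.9°, sin 24.9°) = (0.9070, 0.4210) and n = (−sin 24.9°, cos 24.9°) = (-0.4210, 0.9070). B is at the origin and A lies 39.2 along u from B, so A = 39.2·u = (35.56, 16.50). Tangency of A1 to both parallel lines with radius 14.1 puts C and H at B ± 14.1·n: C = (-5.937, 12.79), H = (5.937, -12.79). Equal radii place F and Z the same way about A: F = A + 14.1·n = (29.62, 29.29), Z = A − 14.1·n = (41.49, 3.715). Then |BZ| = |Z − B| = 41.66.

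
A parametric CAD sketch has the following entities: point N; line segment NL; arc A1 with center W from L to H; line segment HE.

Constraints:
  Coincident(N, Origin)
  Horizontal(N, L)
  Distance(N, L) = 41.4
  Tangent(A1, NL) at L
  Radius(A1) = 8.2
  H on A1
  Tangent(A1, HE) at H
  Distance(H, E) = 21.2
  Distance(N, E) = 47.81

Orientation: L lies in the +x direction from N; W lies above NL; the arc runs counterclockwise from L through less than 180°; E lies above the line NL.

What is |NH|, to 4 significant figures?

49.92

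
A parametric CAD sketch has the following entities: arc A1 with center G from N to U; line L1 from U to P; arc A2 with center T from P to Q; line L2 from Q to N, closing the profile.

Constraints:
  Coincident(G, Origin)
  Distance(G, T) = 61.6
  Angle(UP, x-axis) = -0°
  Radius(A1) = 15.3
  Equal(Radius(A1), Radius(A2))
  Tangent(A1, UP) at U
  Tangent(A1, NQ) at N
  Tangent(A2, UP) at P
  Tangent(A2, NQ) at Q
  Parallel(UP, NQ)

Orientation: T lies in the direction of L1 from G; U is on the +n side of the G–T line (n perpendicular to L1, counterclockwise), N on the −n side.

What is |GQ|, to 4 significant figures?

63.47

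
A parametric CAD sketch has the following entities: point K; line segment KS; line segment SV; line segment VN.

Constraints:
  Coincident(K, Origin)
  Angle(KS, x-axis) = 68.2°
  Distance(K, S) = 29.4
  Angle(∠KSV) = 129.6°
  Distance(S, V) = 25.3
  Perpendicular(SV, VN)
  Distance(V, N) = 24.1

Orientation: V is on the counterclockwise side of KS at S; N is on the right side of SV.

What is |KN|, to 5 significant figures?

64.229

K is at the origin; KS runs at 68.2° with length 29.4, so S = 29.4·(cos 68.2°, sin 68.2°) = (10.918, 27.297). ∠KSV = 129.6°, so SV runs at 68.2° + (180° − 129.6°) = 118.60° from the x-axis; with |SV| = 25.3, V = S + 25.3·(cos 118.60°, sin 118.60°) = (-1.1927, 49.510). SV is perpendicular to VN; with |VN| = 24.1 on the right of SV, N = V + 24.1·(0.87798, 0.47869) = (19.967, 61.047). Then |KN| = |N − K| = 64.229.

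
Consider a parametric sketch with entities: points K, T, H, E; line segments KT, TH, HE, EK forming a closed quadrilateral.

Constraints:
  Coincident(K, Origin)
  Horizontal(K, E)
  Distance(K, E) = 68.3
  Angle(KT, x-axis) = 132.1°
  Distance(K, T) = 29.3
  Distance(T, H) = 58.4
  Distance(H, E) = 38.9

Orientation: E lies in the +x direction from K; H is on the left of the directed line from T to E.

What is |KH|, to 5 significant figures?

46.136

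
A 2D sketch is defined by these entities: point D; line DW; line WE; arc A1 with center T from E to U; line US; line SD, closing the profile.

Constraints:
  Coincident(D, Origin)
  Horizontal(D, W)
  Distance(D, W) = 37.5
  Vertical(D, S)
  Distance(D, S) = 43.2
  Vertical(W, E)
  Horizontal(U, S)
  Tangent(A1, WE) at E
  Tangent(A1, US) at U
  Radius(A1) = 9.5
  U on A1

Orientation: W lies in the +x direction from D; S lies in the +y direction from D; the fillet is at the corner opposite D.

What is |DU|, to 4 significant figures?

51.48

The virtual corner opposite D is at (37.50, 43.20). Tangency of A1 to WE means the radius TE is perpendicular to WE and A1 meets US tangentially, so TU is at right angles to US, with radius 9.5, so the center T sits 9.5 in from both sides at T = (28.00, 33.70). That places the tangent points at E = (37.50, 33.70) on WE and U = (28.00, 43.20) on US. Then |DU| = |U − D| = 51.48.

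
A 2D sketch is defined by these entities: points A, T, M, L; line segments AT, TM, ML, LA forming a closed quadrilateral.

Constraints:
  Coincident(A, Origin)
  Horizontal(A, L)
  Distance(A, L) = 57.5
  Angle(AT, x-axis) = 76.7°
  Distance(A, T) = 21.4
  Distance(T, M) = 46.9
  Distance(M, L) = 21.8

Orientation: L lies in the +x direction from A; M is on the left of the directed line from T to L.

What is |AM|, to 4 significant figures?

55.93

A is at the origin; AL is horizontal with |AL| = 57.5 and L in +x, so L = (57.5, 0). AT runs at 76.7° with |AT| = 21.4, so T = (4.923, 20.83). M is determined by |TM| = 46.9 and |ML| = 21.8 together: it lies at the intersection of circle(T, 46.9) and circle(L, 21.8). With |TL| = 56.55, the foot of the radical line on TL is 43.52 from T and the perpendicular offset is √(46.9² − 43.52²) = 17.48. Taking the left-of-TL solution: M = (51.82, 21.05).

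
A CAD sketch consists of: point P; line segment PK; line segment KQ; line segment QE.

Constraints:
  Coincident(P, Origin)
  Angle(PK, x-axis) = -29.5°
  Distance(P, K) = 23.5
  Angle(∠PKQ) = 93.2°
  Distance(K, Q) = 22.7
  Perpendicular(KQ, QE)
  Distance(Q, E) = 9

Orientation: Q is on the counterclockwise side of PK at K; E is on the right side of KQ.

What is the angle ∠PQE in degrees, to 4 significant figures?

134.3°

P is at the origin; PK runs at -29.5° with length 23.5, so K = 23.5·(cos -29.5°, sin -29.5°) = (20.45, -11.57). ∠PKQ = 93.2°, so KQ runs at -29.5° + (180° − 93.2°) = 57.30° from the x-axis; with |KQ| = 22.7, Q = K + 22.7·(cos 57.30°, sin 57.30°) = (32.72, 7.530). KQ is perpendicular to QE; with |QE| = 9.0 on the right of KQ, E = Q + 9.0·(0.8415, -0.5402) = (40.29, 2.668). Then cos ∠PQE = QP·QE / (|QP||QE|), giving 134.3°.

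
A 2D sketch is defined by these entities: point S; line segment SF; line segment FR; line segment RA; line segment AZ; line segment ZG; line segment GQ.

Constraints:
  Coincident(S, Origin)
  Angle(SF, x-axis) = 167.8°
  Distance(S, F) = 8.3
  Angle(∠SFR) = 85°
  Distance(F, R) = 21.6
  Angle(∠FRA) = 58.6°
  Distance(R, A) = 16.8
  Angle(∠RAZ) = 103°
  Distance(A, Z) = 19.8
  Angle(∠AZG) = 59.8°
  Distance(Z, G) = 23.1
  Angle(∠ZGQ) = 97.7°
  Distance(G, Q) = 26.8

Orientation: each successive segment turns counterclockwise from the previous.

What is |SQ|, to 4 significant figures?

30.99

S is at the origin; SF runs at 167.8° with length 8.3, so F = (-8.113, 1.754). ∠SFR = 85.0° gives FR at -97.20° from the x-axis; with |FR| = 21.6, R = (-10.82, -19.68). ∠FRA = 58.6° gives RA at 24.20° from the x-axis; with |RA| = 16.8, A = (4.504, -12.79). ∠RAZ = 103.0° gives AZ at 101.2° from the x-axis; with |AZ| = 19.8, Z = (0.6580, 6.634). ∠AZG = 59.8° gives ZG at -138.6° from the x-axis; with |ZG| = 23.1, G = (-16.67, -8.642). ∠ZGQ = 97.7° gives GQ at -56.30° from the x-axis; with |GQ| = 26.8, Q = (-1.800, -30.94). Then |SQ| = |Q − S| = 30.99.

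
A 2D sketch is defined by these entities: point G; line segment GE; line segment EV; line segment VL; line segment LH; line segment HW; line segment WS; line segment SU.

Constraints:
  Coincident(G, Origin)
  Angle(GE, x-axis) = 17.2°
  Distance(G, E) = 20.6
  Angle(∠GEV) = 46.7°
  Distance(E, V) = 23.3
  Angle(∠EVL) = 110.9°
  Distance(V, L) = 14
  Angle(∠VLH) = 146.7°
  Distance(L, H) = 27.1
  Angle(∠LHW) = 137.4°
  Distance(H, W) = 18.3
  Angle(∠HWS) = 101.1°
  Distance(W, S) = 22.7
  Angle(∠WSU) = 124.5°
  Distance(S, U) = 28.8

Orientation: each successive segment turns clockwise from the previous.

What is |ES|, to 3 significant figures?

35.4

G is at the origin; GE runs at 17.2° with length 20.6, so E = (19.7, 6.09). ∠GEV = 46.7° gives EV at -116° from the x-axis; with |EV| = 23.3, V = (9.43, -14.8). ∠EVL = 110.9° gives VL at 175° from the x-axis; with |VL| = 14.0, L = (-4.51, -13.6). ∠VLH = 146.7° gives LH at 142° from the x-axis; with |LH| = 27.1, H = (-25.7, 3.31). ∠LHW = 137.4° gives HW at 98.9° from the x-axis; with |HW| = 18.3, W = (-28.6, 21.4). ∠HWS = 101.1° gives WS at 20.0° from the x-axis; with |WS| = 22.7, S = (-7.22, 29.2). Then |ES| = |S − E| = 35.4.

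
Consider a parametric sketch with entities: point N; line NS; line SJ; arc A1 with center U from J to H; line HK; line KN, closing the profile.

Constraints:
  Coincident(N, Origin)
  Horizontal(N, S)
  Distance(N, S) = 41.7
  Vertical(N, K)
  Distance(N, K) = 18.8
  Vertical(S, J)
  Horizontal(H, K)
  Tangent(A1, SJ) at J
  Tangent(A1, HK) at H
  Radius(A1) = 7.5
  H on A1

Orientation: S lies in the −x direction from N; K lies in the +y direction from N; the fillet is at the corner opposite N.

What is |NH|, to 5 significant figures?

39.027

N is at the origin; NS is horizontal with |NS| = 41.7 and S on the −x side, so S = (-41.700, 0.0000). N and K share the same x with |NK| = 18.8 and K on the +y side, so K = (0.0000, 18.800). The virtual corner opposite N is at (-41.700, 18.800). The tangent condition forces UJ to be normal to SJ and the tangent condition forces UH to be normal to HK, with radius 7.5, so the center U sits 7.5 in from both sides at U = (-34.200, 11.300). That places the tangent points at J = (-41.700, 11.300) on SJ and H = (-34.200, 18.800) on HK. Then |NH| = |H − N| = 39.027.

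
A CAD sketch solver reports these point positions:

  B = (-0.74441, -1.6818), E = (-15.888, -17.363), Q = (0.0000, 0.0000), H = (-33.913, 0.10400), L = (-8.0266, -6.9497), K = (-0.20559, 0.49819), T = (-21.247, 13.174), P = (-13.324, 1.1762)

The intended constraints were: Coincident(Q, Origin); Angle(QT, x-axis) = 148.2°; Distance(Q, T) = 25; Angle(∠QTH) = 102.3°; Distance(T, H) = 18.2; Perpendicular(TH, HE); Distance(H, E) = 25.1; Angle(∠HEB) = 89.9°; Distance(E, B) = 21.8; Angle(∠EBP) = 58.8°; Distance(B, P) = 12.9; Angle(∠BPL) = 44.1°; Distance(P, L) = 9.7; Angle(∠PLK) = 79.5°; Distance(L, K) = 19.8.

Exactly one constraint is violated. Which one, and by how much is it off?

Distance(L, K) = 19.8 — off by 9.00.

Q = (0.00, 0.00) ✓; QT at 148.2° ✓; |QT| = 25.00 ✓; ∠QTH = 102.3° ✓; |TH| = 18.20 ✓; ∠(TH, HE) = 90.00° ✓; |HE| = 25.10 ✓; ∠HEB = 89.90° ✓; |EB| = 21.80 ✓; ∠EBP = 58.80° ✓; |BP| = 12.90 ✓; ∠BPL = 44.10° ✓; |PL| = 9.700 ✓; ∠PLK = 79.50° ✓; |LK| = 10.80 ✗.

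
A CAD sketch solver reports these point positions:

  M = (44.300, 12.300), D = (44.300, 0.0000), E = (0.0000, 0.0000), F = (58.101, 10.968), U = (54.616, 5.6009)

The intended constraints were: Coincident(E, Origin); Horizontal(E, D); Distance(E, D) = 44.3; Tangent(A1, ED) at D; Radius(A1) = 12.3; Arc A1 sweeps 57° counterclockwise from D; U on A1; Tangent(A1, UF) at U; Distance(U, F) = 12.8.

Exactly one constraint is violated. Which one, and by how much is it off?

Distance(U, F) = 12.8 — off by 6.40.

E = (0.00, 0.00) ✓; E.y = 0.00, D.y = 0.00 ✓; |ED| = 44.30 ✓; ∠(MD, DE) = 90.00° ✓; |MD| = 12.30 ✓; bearing(M→U) − bearing(M→D) = 57.00° ✓; |MU| = 12.30 ✓; ∠(MU, UF) = 90.00° ✓; |UF| = 6.399 ✗.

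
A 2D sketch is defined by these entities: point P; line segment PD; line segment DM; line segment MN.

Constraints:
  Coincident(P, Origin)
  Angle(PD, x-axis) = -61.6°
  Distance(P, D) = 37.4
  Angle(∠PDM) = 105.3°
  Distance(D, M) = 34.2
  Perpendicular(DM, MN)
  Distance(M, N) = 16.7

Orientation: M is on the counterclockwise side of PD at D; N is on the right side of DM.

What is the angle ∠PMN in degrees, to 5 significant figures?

129.30°

∠PDM = 105.3°, so DM runs at -61.6° + (180° − 105.3°) = 13.100° from the x-axis; with |DM| = 34.2, M = D + 34.2·(cos 13.100°, sin 13.100°) = (51.098, -25.147). DM is perpendicular to MN; with |MN| = 16.7 on the right of DM, N = M + 16.7·(0.22665, -0.97398) = (54.883, -41.413). Then cos ∠PMN = MP·MN / (|MP||MN|), giving 129.30°.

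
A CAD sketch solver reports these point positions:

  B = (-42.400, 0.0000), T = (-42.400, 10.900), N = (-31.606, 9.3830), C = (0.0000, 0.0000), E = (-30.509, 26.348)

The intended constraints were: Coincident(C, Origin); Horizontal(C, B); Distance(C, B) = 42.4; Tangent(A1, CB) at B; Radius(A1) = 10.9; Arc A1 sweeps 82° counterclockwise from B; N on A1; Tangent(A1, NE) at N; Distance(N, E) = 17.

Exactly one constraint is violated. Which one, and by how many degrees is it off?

Tangent(A1, NE) at N — off by 4.30°.

C = (0.00, 0.00) ✓; C.y = 0.00, B.y = 0.00 ✓; |CB| = 42.40 ✓; ∠(TB, BC) = 90.00° ✓; |TB| = 10.90 ✓; bearing(T→N) − bearing(T→B) = 82.00° ✓; |TN| = 10.90 ✓; ∠(TN, NE) = 85.70° ✗; |NE| = 17.00 ✓.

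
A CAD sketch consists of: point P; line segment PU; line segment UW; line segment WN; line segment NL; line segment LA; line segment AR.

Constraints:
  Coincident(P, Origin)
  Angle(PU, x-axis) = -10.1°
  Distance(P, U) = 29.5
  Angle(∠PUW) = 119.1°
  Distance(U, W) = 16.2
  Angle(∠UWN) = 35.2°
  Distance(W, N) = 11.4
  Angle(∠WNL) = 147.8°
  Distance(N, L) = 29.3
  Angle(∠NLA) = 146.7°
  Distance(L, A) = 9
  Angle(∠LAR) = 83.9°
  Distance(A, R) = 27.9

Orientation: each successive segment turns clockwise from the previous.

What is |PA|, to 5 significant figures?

27.258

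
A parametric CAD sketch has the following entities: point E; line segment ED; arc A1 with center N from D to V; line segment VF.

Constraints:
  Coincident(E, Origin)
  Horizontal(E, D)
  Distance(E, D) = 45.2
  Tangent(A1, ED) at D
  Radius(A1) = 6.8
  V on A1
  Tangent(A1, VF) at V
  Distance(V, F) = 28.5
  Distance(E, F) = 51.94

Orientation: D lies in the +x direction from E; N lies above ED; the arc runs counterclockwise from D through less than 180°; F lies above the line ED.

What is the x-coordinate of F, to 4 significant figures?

38.16

Checks: |NV| = 6.800 ✓; ∠(NV, VF) = 90.00° ✓; |VF| = 28.50 ✓; |EF| = 51.94 ✓.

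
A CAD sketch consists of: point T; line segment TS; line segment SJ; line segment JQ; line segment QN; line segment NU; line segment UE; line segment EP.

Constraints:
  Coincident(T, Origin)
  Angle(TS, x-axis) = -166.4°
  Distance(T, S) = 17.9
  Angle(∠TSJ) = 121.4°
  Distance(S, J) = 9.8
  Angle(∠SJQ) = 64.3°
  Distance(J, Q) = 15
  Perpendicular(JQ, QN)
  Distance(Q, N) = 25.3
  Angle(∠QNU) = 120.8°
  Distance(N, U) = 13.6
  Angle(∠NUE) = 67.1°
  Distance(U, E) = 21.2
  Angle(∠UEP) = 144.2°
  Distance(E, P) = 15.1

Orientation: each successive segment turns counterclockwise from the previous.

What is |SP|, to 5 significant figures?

11.376

T is at the origin; TS runs at -166.4° with length 17.9, so S = (-17.398, -4.2090). ∠TSJ = 121.4° gives SJ at -107.80° from the x-axis; with |SJ| = 9.8, J = (-20.394, -13.540). ∠SJQ = 64.3° gives JQ at 7.9000° from the x-axis; with |JQ| = 15.0, Q = (-5.5363, -11.478). JQ is perpendicular to QN, so QN runs at 97.900°; with |QN| = 25.3, N = (-9.0136, 13.582). ∠QNU = 120.8° gives NU at 157.10° from the x-axis; with |NU| = 13.6, U = (-21.542, 18.874). ∠NUE = 67.1° gives UE at -90.000° from the x-axis; with |UE| = 21.2, E = (-21.542, -2.3263). ∠UEP = 144.2° gives EP at -54.200° from the x-axis; with |EP| = 15.1, P = (-12.709, -14.573). Then |SP| = |P − S| = 11.376.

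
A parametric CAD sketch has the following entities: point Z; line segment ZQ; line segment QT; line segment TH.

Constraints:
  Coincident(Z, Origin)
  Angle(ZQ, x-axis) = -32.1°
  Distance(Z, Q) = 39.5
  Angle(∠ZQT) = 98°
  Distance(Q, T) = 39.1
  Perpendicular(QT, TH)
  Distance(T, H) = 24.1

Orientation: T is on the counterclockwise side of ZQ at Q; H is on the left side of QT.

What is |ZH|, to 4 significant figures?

47.06

Z is at the origin; ZQ runs at -32.1° with length 39.5, so Q = 39.5·(cos -32.1°, sin -32.1°) = (33.46, -20.99). ∠ZQT = 98.0°, so QT runs at -32.1° + (180° − 98.0°) = 49.90° from the x-axis; with |QT| = 39.1, T = Q + 39.1·(cos 49.90°, sin 49.90°) = (58.65, 8.918). QT ⟂ TH; with |TH| = 24.1 on the left of QT, H = T + 24.1·(-0.7649, 0.6441) = (40.21, 24.44). Then |ZH| = |H − Z| = 47.06.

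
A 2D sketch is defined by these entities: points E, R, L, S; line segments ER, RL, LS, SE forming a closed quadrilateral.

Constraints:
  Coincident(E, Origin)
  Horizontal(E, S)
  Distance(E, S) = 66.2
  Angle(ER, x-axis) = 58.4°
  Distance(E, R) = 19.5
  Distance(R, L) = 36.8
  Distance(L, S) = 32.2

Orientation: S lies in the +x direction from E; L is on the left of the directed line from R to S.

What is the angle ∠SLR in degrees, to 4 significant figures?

115.5°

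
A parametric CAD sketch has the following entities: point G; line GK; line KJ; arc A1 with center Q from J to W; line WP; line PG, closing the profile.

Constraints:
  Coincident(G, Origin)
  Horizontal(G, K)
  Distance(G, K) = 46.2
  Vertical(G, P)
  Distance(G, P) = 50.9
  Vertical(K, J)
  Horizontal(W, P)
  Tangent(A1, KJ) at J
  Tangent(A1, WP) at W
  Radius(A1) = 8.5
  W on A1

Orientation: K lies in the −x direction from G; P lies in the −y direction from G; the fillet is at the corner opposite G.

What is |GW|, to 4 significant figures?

63.34

The virtual corner opposite G is at (-46.20, -50.90). A1 meets KJ tangentially, so QJ is at right angles to KJ and tangency of A1 to WP means the radius QW is perpendicular to WP, with radius 8.5, so the center Q sits 8.5 in from both sides at Q = (-37.70, -42.40). That places the tangent points at J = (-46.20, -42.40) on KJ and W = (-37.70, -50.90) on WP. Then |GW| = |W − G| = 63.34.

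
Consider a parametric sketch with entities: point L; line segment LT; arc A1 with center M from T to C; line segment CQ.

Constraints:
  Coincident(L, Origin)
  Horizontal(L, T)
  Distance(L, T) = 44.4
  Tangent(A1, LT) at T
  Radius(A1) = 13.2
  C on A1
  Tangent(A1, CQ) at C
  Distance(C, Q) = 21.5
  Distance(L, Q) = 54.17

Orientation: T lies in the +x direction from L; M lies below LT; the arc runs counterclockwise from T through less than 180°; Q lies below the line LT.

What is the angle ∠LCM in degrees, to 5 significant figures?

132.61°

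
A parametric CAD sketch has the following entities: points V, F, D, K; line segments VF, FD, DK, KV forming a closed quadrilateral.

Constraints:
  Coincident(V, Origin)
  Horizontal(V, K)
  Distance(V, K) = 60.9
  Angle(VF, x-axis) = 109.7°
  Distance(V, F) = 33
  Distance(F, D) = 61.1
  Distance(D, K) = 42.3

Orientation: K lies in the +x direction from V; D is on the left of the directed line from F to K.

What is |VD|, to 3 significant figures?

63.8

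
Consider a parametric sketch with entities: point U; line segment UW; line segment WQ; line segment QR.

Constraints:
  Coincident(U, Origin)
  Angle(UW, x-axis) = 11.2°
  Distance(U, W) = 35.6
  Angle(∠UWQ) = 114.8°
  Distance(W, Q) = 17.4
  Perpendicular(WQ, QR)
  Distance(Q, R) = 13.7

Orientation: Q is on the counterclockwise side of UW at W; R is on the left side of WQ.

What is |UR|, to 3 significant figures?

37.3

U is at the origin; UW runs at 11.2° with length 35.6, so W = 35.6·(cos 11.2°, sin 11.2°) = (34.9, 6.91). ∠UWQ = 114.8°, so WQ runs at 11.2° + (180° − 114.8°) = 76.4° from the x-axis; with |WQ| = 17.4, Q = W + 17.4·(cos 76.4°, sin 76.4°) = (39.0, 23.8). The perpendicularity gives QR at right angles to WQ; with |QR| = 13.7 on the left of WQ, R = Q + 13.7·(-0.972, 0.235) = (25.7, 27.0). Then |UR| = |R − U| = 37.3.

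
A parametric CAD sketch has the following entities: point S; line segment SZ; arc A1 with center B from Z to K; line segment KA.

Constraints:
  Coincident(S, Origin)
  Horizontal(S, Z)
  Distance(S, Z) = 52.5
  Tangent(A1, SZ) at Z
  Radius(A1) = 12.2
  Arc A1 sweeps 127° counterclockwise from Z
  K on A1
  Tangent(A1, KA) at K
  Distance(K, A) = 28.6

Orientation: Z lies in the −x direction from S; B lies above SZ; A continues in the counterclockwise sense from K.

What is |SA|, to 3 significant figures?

73.4

S is at the origin; SZ is horizontal with |SZ| = 52.5 and Z on the −x side, so Z = (-52.5, 0.00). Tangency of A1 to SZ means the radius BZ is perpendicular to SZ, so B = Z + (0, 12.2) = (-52.5, 12.2). On A1, Z sits at bearing -90° from B; a 127° counterclockwise sweep puts K at bearing 37°, so K = B + 12.2·(cos 37°, sin 37°) = (-42.8, 19.5). The tangent condition forces BK to be normal to KA, so KA runs along (−sin 37°, cos 37°); with |KA| = 28.6, A = (-60.0, 42.4). Then |SA| = |A − S| = 73.4.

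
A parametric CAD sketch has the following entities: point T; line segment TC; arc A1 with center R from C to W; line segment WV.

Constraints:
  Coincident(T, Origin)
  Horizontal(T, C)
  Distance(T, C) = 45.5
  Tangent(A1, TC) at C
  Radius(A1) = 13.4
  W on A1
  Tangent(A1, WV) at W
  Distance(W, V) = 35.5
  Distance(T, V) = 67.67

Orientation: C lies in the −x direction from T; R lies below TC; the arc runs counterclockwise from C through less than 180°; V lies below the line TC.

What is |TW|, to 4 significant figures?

60.77

Checks: |RW| = 13.40 ✓; ∠(RW, WV) = 90.00° ✓; |WV| = 35.50 ✓; |TV| = 67.67 ✓.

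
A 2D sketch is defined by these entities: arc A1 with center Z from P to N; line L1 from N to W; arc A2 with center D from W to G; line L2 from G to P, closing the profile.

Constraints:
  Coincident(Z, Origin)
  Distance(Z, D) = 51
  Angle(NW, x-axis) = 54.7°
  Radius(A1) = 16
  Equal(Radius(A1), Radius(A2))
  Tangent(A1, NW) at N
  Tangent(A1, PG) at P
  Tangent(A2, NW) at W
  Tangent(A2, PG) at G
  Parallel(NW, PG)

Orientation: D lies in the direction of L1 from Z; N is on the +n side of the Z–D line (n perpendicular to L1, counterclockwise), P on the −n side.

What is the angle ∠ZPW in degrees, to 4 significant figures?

57.89°

The slot axis is L1's direction at 54.7°, so u = (cos 54.7°, sin 54.7°) = (0.5779, 0.8161) and n = (−sin 54.7°, cos 54.7°) = (-0.8161, 0.5779). Z is at the origin and D lies 51.0 along u from Z, so D = 51.0·u = (29.47, 41.62). Tangency of A1 to both parallel lines with radius 16.0 puts N and P at Z ± 16.0·n: N = (-13.06, 9.246), P = (13.06, -9.246). Equal radii place W and G the same way about D: W = D + 16.0·n = (16.41, 50.87), G = D − 16.0·n = (42.53, 32.38). Then cos ∠ZPW = PZ·PW / (|PZ||PW|), giving 57.89°.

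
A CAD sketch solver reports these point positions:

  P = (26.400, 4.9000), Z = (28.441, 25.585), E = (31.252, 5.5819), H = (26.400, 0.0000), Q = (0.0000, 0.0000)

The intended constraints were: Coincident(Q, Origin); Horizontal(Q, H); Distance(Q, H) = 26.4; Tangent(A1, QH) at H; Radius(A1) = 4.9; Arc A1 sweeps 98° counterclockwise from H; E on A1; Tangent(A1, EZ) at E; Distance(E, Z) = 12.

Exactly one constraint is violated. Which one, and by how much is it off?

Distance(E, Z) = 12 — off by 8.20.

Q = (0.00, 0.00) ✓; Q.y = 0.00, H.y = 0.00 ✓; |QH| = 26.40 ✓; ∠(PH, HQ) = 90.00° ✓; |PH| = 4.900 ✓; bearing(P→E) − bearing(P→H) = 98.00° ✓; |PE| = 4.900 ✓; ∠(PE, EZ) = 90.00° ✓; |EZ| = 20.20 ✗.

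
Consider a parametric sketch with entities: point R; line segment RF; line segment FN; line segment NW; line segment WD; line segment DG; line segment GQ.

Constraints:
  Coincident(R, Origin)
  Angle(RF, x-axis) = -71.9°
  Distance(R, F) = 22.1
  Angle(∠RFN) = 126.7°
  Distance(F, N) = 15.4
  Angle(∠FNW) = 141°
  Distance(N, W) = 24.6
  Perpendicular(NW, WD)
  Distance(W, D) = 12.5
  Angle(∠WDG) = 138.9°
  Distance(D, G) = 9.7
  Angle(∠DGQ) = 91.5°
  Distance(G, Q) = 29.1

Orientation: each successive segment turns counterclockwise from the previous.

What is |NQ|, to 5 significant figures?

4.3836

R is at the origin; RF runs at -71.9° with length 22.1, so F = (6.8659, -21.006). ∠RFN = 126.7° gives FN at -18.600° from the x-axis; with |FN| = 15.4, N = (21.462, -25.918). ∠FNW = 141.0° gives NW at 20.400° from the x-axis; with |NW| = 24.6, W = (44.519, -17.343). The perpendicularity gives WD at right angles to NW, so WD runs at 110.40°; with |WD| = 12.5, D = (40.162, -5.6275). ∠WDG = 138.9° gives DG at 151.50° from the x-axis; with |DG| = 9.7, G = (31.637, -0.99903). ∠DGQ = 91.5° gives GQ at -120.00° from the x-axis; with |GQ| = 29.1, Q = (17.087, -26.200). Then |NQ| = |Q − N| = 4.3836.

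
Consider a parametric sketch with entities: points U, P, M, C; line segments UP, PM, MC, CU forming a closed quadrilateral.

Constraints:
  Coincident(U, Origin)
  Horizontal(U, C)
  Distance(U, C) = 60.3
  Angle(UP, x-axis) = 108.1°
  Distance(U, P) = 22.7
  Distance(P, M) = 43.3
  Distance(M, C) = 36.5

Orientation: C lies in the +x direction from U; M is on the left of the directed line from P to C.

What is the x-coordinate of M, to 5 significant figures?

35.889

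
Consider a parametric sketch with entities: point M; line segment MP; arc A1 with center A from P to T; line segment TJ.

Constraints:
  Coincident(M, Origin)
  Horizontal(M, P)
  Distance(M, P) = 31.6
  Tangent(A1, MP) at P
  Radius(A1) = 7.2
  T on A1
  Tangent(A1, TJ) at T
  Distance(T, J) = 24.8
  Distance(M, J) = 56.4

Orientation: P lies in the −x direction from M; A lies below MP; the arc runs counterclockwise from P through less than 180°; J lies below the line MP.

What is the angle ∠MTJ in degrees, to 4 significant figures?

127.1°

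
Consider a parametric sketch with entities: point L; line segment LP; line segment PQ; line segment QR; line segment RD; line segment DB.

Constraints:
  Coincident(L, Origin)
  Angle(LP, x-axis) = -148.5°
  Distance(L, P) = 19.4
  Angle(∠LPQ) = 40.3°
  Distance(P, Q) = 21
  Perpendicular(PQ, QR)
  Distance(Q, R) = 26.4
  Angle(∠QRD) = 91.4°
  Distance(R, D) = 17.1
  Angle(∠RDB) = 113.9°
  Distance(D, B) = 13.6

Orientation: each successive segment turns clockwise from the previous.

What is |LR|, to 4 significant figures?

15.18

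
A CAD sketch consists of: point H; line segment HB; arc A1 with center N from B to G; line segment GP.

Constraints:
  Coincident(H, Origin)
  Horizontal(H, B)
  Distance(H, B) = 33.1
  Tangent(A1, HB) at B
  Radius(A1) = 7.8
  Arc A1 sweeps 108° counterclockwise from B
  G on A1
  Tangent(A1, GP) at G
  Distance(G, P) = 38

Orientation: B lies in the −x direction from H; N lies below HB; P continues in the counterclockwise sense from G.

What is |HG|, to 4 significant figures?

41.78

H is at the origin; HB is horizontal with |HB| = 33.1 and B on the −x side, so B = (-33.10, 0.000). The tangent condition forces NB to be normal to HB, so N = B + (0, -7.8) = (-33.10, -7.800). On A1, B sits at bearing 90° from N; a 108° counterclockwise sweep puts G at bearing 198°, so G = N + 7.8·(cos 198°, sin 198°) = (-40.52, -10.21). Then |HG| = |G − H| = 41.78.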